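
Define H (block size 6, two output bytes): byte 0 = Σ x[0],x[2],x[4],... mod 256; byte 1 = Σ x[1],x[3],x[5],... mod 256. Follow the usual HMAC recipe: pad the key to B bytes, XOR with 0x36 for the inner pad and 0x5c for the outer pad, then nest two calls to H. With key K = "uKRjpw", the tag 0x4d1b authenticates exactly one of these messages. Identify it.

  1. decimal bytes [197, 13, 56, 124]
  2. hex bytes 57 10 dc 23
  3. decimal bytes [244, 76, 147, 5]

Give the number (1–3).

1

Key "uKRjpw" = 75 4b 52 6a 70 77 is exactly B = 6 bytes: K' = 75 4b 52 6a 70 77.
K' ⊕ ipad = 43 7d 64 5c 46 41; K' ⊕ opad = 29 17 0e 36 2c 2b.
m1: inner = H(43 7d 64 5c 46 41 c5 0d 38 7c) = ea a3; tag = H(29 17 0e 36 2c 2b ea a3) = 4d1b ← matches
m2: inner = H(43 7d 64 5c 46 41 57 10 dc 23) = 20 4d; tag = H(29 17 0e 36 2c 2b 20 4d) = 83c5
m3: inner = H(43 7d 64 5c 46 41 f4 4c 93 05) = 74 6b; tag = H(29 17 0e 36 2c 2b 74 6b) = d7e3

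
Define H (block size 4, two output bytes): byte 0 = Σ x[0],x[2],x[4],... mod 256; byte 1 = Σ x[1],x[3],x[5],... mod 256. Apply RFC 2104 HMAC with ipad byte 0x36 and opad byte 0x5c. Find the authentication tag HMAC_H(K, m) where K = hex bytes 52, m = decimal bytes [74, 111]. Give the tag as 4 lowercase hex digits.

4e93

Key hex bytes 52 is 1 byte ≤ B = 4; zero-pad to 4 bytes: K' = 52 00 00 00.
K' ⊕ ipad = 64 36 36 36.  K' ⊕ opad = 0e 5c 5c 5c.
Inner input = (K'⊕ipad) ∥ m = 64 36 36 36 ∥ 4a 6f.
Inner hash: even-index sum = 228 mod 256 = 228; odd-index sum = 219 mod 256 = 219 → e4 db.
Outer input = (K'⊕opad) ∥ inner = 0e 5c 5c 5c ∥ e4 db.
Outer hash (tag): even-index sum = 334 mod 256 = 78; odd-index sum = 403 mod 256 = 147 → 4e 93.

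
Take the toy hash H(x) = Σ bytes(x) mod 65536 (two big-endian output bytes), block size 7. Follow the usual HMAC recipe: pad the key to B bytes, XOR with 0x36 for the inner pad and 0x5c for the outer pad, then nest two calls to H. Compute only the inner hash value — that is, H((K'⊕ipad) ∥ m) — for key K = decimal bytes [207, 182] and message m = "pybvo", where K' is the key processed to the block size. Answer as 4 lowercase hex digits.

04b7

Key decimal bytes [207, 182] = cf b6 is 2 bytes ≤ B = 7; zero-pad to 7 bytes: K' = cf b6 00 00 00 00 00.
K' ⊕ ipad = f9 80 36 36 36 36 36.
Inner input = f9 80 36 36 36 36 36 ∥ 70 79 62 76 6f.
Inner hash: sum = 249+128+54+54+54+54+54+112+121+98+118+111 = 1207 → 04 b7.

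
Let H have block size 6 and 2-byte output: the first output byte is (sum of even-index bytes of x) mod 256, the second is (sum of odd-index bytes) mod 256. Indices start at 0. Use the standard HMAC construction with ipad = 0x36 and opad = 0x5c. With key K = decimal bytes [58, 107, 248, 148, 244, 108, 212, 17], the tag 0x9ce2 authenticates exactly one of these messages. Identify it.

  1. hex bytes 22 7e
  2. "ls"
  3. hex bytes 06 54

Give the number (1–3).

3

Key decimal bytes [58, 107, 248, 148, 244, 108, 212, 17] = 3a 6b f8 94 f4 6c d4 11 is 8 bytes > B = 6, so hash it first: H(key) = fa 7c, then zero-pad to 6 bytes: K' = fa 7c 00 00 00 00.
K' ⊕ ipad = cc 4a 36 36 36 36; K' ⊕ opad = a6 20 5c 5c 5c 5c.
m1: inner = H(cc 4a 36 36 36 36 22 7e) = 5a 34; tag = H(a6 20 5c 5c 5c 5c 5a 34) = b80c
m2: inner = H(cc 4a 36 36 36 36 6c 73) = a4 29; tag = H(a6 20 5c 5c 5c 5c a4 29) = 0201
m3: inner = H(cc 4a 36 36 36 36 06 54) = 3e 0a; tag = H(a6 20 5c 5c 5c 5c 3e 0a) = 9ce2 ← matches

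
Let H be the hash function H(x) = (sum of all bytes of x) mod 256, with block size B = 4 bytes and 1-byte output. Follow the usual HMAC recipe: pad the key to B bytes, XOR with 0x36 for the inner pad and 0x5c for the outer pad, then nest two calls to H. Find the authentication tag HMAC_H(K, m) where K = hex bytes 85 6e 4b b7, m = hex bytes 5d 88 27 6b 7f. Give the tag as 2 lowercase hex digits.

Key hex bytes 85 6e 4b b7 is exactly B = 4 bytes: K' = 85 6e 4b b7.
K' ⊕ ipad = b3 58 7d 81.  K' ⊕ opad = d9 32 17 eb.
Inner input = (K'⊕ipad) ∥ m = b3 58 7d 81 ∥ 5d 88 27 6b 7f.
Inner hash: sum = 179+88+125+129+93+136+39+107+127 = 1023; mod 256 = 255 → ff.
Outer input = (K'⊕opad) ∥ inner = d9 32 17 eb ∥ ff.
Outer hash (tag): sum = 217+50+23+235+255 = 780; mod 256 = 12 → 0c.

0c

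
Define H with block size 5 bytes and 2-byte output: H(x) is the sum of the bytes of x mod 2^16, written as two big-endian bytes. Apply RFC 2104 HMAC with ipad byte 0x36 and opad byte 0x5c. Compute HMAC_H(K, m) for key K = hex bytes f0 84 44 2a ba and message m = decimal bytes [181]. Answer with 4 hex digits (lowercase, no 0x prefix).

Key hex bytes f0 84 44 2a ba is exactly B = 5 bytes: K' = f0 84 44 2a ba.
K' ⊕ ipad = c6 b2 72 1c 8c.  K' ⊕ opad = ac d8 18 76 e6.
Inner input = (K'⊕ipad) ∥ m = c6 b2 72 1c 8c ∥ b5.
Inner hash: sum = 198+178+114+28+140+181 = 839 → 03 47.
Outer input = (K'⊕opad) ∥ inner = ac d8 18 76 e6 ∥ 03 47.
Outer hash (tag): sum = 172+216+24+118+230+3+71 = 834 → 03 42.

0342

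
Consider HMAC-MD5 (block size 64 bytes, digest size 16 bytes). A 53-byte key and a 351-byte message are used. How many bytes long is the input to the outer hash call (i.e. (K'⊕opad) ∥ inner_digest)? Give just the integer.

80

Key is 53 ≤ 64 bytes, zero-padded: |K'| = 64.
Outer input = (K'⊕opad) ∥ H(inner) → 64 + 16 = 80 bytes.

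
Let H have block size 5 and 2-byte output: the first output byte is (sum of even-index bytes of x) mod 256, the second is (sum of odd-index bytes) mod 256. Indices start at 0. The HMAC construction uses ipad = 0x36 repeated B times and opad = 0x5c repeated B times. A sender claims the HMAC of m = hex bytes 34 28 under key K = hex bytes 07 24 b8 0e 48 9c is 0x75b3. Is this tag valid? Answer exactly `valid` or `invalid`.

valid

Key hex bytes 07 24 b8 0e 48 9c is 6 bytes > B = 5, so hash it first: H(key) = 07 ce, then zero-pad to 5 bytes: K' = 07 ce 00 00 00.
K' ⊕ ipad = 31 f8 36 36 36; K' ⊕ opad = 5b 92 5c 5c 5c.
Inner hash: even-index sum = 197 mod 256 = 197; odd-index sum = 354 mod 256 = 98 → c5 62.
Outer hash (recomputed tag): even-index sum = 373 mod 256 = 117; odd-index sum = 435 mod 256 = 179 → 75 b3.
Recomputed tag = 75b3; claimed = 75b3 → match.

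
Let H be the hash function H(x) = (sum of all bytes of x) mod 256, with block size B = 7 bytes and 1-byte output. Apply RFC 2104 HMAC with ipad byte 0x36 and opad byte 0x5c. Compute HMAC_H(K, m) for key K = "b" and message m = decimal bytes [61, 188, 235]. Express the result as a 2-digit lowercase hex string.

e2

Key "b" = 62 is 1 byte ≤ B = 7; zero-pad to 7 bytes: K' = 62 00 00 00 00 00 00.
K' ⊕ ipad = 54 36 36 36 36 36 36.  K' ⊕ opad = 3e 5c 5c 5c 5c 5c 5c.
Inner input = (K'⊕ipad) ∥ m = 54 36 36 36 36 36 36 ∥ 3d bc eb.
Inner hash: sum = 84+54+54+54+54+54+54+61+188+235 = 892; mod 256 = 124 → 7c.
Outer input = (K'⊕opad) ∥ inner = 3e 5c 5c 5c 5c 5c 5c ∥ 7c.
Outer hash (tag): sum = 62+92+92+92+92+92+92+124 = 738; mod 256 = 226 → e2.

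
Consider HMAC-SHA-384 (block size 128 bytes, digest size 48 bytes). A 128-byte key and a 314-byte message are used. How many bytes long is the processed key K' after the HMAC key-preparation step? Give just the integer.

128

Key is 128 ≤ 128 bytes, zero-padded: |K'| = 128.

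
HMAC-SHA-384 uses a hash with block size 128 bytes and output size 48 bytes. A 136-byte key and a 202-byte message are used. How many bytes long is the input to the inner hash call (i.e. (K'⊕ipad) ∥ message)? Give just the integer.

Key is 136 > 128 bytes, so it is hashed to 48 bytes then zero-padded to 128: |K'| = 128.
Inner input = (K'⊕ipad) ∥ m → 128 + 202 = 330 bytes.

330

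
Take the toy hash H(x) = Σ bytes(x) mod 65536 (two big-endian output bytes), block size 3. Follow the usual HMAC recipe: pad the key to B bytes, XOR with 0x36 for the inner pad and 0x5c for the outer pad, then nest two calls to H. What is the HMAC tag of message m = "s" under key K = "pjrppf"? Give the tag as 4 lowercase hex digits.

Key "pjrppf" = 70 6a 72 70 70 66 is 6 bytes > B = 3, so hash it first: H(key) = 02 92, then zero-pad to 3 bytes: K' = 02 92 00.
K' ⊕ ipad = 34 a4 36.  K' ⊕ opad = 5e ce 5c.
Inner input = (K'⊕ipad) ∥ m = 34 a4 36 ∥ 73.
Inner hash: sum = 52+164+54+115 = 385 → 01 81.
Outer input = (K'⊕opad) ∥ inner = 5e ce 5c ∥ 01 81.
Outer hash (tag): sum = 94+206+92+1+129 = 522 → 02 0a.

020a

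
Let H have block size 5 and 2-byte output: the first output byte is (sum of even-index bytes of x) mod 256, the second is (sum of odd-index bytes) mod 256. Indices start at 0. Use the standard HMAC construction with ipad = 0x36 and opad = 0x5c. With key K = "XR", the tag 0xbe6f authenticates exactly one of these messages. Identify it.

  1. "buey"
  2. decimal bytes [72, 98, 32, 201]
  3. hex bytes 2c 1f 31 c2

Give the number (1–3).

Key "XR" = 58 52 is 2 bytes ≤ B = 5; zero-pad to 5 bytes: K' = 58 52 00 00 00.
K' ⊕ ipad = 6e 64 36 36 36; K' ⊕ opad = 04 0e 5c 5c 5c.
m1: inner = H(6e 64 36 36 36 62 75 65 79) = c8 61; tag = H(04 0e 5c 5c 5c c8 61) = 1d32
m2: inner = H(6e 64 36 36 36 48 62 20 c9) = 05 02; tag = H(04 0e 5c 5c 5c 05 02) = be6f ← matches
m3: inner = H(6e 64 36 36 36 2c 1f 31 c2) = bb f7; tag = H(04 0e 5c 5c 5c bb f7) = b325

2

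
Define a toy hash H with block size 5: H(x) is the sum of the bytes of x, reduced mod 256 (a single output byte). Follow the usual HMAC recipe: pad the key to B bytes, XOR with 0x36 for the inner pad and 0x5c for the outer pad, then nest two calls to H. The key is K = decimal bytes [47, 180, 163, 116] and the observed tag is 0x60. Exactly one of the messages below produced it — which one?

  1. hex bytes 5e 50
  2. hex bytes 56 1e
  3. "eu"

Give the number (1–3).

Key decimal bytes [47, 180, 163, 116] = 2f b4 a3 74 is 4 bytes ≤ B = 5; zero-pad to 5 bytes: K' = 2f b4 a3 74 00.
K' ⊕ ipad = 19 82 95 42 36; K' ⊕ opad = 73 e8 ff 28 5c.
m1: inner = H(19 82 95 42 36 5e 50) = 56; tag = H(73 e8 ff 28 5c 56) = 34
m2: inner = H(19 82 95 42 36 56 1e) = 1c; tag = H(73 e8 ff 28 5c 1c) = fa
m3: inner = H(19 82 95 42 36 65 75) = 82; tag = H(73 e8 ff 28 5c 82) = 60 ← matches

3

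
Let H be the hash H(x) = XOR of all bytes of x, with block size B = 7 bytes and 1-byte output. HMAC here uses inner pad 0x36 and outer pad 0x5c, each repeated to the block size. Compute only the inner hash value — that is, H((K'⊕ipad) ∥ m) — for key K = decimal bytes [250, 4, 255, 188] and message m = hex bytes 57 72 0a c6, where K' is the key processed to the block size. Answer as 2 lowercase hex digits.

Key decimal bytes [250, 4, 255, 188] = fa 04 ff bc is 4 bytes ≤ B = 7; zero-pad to 7 bytes: K' = fa 04 ff bc 00 00 00.
K' ⊕ ipad = cc 32 c9 8a 36 36 36.
Inner input = cc 32 c9 8a 36 36 36 ∥ 57 72 0a c6.
Inner hash: XOR cc⊕32⊕c9⊕8a⊕36⊕36⊕36⊕57⊕72⊕0a⊕c6 = 62.

62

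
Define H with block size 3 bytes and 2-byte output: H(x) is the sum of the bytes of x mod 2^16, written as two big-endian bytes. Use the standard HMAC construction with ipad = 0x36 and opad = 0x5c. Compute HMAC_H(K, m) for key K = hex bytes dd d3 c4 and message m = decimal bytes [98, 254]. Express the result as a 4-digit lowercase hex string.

Key hex bytes dd d3 c4 is exactly B = 3 bytes: K' = dd d3 c4.
K' ⊕ ipad = eb e5 f2.  K' ⊕ opad = 81 8f 98.
Inner input = (K'⊕ipad) ∥ m = eb e5 f2 ∥ 62 fe.
Inner hash: sum = 235+229+242+98+254 = 1058 → 04 22.
Outer input = (K'⊕opad) ∥ inner = 81 8f 98 ∥ 04 22.
Outer hash (tag): sum = 129+143+152+4+34 = 462 → 01 ce.

01ce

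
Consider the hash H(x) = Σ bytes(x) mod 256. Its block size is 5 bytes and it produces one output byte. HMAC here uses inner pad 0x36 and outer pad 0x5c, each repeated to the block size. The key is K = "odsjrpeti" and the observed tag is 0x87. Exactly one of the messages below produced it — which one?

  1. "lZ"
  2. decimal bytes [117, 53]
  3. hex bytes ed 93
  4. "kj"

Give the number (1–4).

Key "odsjrpeti" = 6f 64 73 6a 72 70 65 74 69 is 9 bytes > B = 5, so hash it first: H(key) = d4, then zero-pad to 5 bytes: K' = d4 00 00 00 00.
K' ⊕ ipad = e2 36 36 36 36; K' ⊕ opad = 88 5c 5c 5c 5c.
m1: inner = H(e2 36 36 36 36 6c 5a) = 80; tag = H(88 5c 5c 5c 5c 80) = 78
m2: inner = H(e2 36 36 36 36 75 35) = 64; tag = H(88 5c 5c 5c 5c 64) = 5c
m3: inner = H(e2 36 36 36 36 ed 93) = 3a; tag = H(88 5c 5c 5c 5c 3a) = 32
m4: inner = H(e2 36 36 36 36 6b 6a) = 8f; tag = H(88 5c 5c 5c 5c 8f) = 87 ← matches

4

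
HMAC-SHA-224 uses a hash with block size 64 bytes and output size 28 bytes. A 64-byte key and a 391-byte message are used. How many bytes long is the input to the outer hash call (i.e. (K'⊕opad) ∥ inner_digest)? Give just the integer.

92

Key is 64 ≤ 64 bytes, zero-padded: |K'| = 64.
Outer input = (K'⊕opad) ∥ H(inner) → 64 + 28 = 92 bytes.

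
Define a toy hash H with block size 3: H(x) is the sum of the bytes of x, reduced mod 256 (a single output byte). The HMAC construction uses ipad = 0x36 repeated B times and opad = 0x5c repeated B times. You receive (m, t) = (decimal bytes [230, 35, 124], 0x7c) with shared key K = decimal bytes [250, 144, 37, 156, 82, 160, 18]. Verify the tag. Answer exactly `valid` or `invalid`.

Key decimal bytes [250, 144, 37, 156, 82, 160, 18] = fa 90 25 9c 52 a0 12 is 7 bytes > B = 3, so hash it first: H(key) = 4f, then zero-pad to 3 bytes: K' = 4f 00 00.
K' ⊕ ipad = 79 36 36; K' ⊕ opad = 13 5c 5c.
Inner hash: sum = 121+54+54+230+35+124 = 618; mod 256 = 106 → 6a.
Outer hash (recomputed tag): sum = 19+92+92+106 = 309; mod 256 = 53 → 35.
Recomputed tag = 35; claimed = 7c → mismatch.

invalid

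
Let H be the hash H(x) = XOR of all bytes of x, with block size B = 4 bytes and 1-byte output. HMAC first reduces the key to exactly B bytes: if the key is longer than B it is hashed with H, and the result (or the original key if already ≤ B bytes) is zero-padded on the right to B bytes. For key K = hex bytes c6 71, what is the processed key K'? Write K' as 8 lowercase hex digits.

Key hex bytes c6 71 is 2 bytes ≤ B = 4; zero-pad to 4 bytes: K' = c6 71 00 00.

c6710000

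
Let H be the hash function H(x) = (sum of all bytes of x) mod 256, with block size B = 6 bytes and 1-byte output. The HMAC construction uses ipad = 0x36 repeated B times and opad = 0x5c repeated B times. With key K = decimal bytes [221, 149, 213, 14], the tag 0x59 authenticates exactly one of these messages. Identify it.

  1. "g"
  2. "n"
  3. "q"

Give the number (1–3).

1

Key decimal bytes [221, 149, 213, 14] = dd 95 d5 0e is 4 bytes ≤ B = 6; zero-pad to 6 bytes: K' = dd 95 d5 0e 00 00.
K' ⊕ ipad = eb a3 e3 38 36 36; K' ⊕ opad = 81 c9 89 52 5c 5c.
m1: inner = H(eb a3 e3 38 36 36 67) = 7c; tag = H(81 c9 89 52 5c 5c 7c) = 59 ← matches
m2: inner = H(eb a3 e3 38 36 36 6e) = 83; tag = H(81 c9 89 52 5c 5c 83) = 60
m3: inner = H(eb a3 e3 38 36 36 71) = 86; tag = H(81 c9 89 52 5c 5c 86) = 63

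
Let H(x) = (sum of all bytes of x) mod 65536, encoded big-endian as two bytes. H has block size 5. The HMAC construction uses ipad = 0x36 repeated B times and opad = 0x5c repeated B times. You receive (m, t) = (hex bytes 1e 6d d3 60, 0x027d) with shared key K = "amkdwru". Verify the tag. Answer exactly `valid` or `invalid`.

Key "amkdwru" = 61 6d 6b 64 77 72 75 is 7 bytes > B = 5, so hash it first: H(key) = 02 fb, then zero-pad to 5 bytes: K' = 02 fb 00 00 00.
K' ⊕ ipad = 34 cd 36 36 36; K' ⊕ opad = 5e a7 5c 5c 5c.
Inner hash: sum = 52+205+54+54+54+30+109+211+96 = 865 → 03 61.
Outer hash (recomputed tag): sum = 94+167+92+92+92+3+97 = 637 → 02 7d.
Recomputed tag = 027d; claimed = 027d → match.

valid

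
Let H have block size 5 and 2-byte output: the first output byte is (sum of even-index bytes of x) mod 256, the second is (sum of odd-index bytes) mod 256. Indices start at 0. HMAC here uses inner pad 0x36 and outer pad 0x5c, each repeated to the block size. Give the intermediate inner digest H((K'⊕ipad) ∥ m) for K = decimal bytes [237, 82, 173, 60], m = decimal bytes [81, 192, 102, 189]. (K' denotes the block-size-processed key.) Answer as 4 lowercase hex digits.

2925

Key decimal bytes [237, 82, 173, 60] = ed 52 ad 3c is 4 bytes ≤ B = 5; zero-pad to 5 bytes: K' = ed 52 ad 3c 00.
K' ⊕ ipad = db 64 9b 0a 36.
Inner input = db 64 9b 0a 36 ∥ 51 c0 66 bd.
Inner hash: even-index sum = 809 mod 256 = 41; odd-index sum = 293 mod 256 = 37 → 29 25.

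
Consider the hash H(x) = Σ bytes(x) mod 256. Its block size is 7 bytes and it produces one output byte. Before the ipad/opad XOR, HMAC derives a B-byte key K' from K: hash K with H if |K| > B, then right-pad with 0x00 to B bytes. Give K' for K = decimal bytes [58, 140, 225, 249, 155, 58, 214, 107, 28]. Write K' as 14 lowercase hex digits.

|K| = 9 > B = 7, so first hash the key.
H(K): sum = 58+140+225+249+155+58+214+107+28 = 1234; mod 256 = 210 → d2.
Zero-pad H(K) = d2 to 7 bytes: K' = d2 00 00 00 00 00 00.

d2000000000000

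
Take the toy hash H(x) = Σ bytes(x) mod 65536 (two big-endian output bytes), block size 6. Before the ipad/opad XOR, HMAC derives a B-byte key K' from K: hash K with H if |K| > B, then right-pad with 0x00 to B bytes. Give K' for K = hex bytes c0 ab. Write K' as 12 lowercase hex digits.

c0ab00000000

Key hex bytes c0 ab is 2 bytes ≤ B = 6; zero-pad to 6 bytes: K' = c0 ab 00 00 00 00.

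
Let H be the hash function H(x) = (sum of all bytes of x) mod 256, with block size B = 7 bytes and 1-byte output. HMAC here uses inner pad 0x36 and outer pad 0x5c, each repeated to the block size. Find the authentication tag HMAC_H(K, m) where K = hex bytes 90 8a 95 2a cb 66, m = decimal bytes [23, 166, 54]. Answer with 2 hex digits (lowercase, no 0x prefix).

Key hex bytes 90 8a 95 2a cb 66 is 6 bytes ≤ B = 7; zero-pad to 7 bytes: K' = 90 8a 95 2a cb 66 00.
K' ⊕ ipad = a6 bc a3 1c fd 50 36.  K' ⊕ opad = cc d6 c9 76 97 3a 5c.
Inner input = (K'⊕ipad) ∥ m = a6 bc a3 1c fd 50 36 ∥ 17 a6 36.
Inner hash: sum = 166+188+163+28+253+80+54+23+166+54 = 1175; mod 256 = 151 → 97.
Outer input = (K'⊕opad) ∥ inner = cc d6 c9 76 97 3a 5c ∥ 97.
Outer hash (tag): sum = 204+214+201+118+151+58+92+151 = 1189; mod 256 = 165 → a5.

a5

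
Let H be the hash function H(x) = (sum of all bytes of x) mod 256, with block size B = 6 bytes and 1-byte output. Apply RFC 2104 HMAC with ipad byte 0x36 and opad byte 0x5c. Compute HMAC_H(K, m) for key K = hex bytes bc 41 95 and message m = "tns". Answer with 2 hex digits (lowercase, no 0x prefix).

Key hex bytes bc 41 95 is 3 bytes ≤ B = 6; zero-pad to 6 bytes: K' = bc 41 95 00 00 00.
K' ⊕ ipad = 8a 77 a3 36 36 36.  K' ⊕ opad = e0 1d c9 5c 5c 5c.
Inner input = (K'⊕ipad) ∥ m = 8a 77 a3 36 36 36 ∥ 74 6e 73.
Inner hash: sum = 138+119+163+54+54+54+116+110+115 = 923; mod 256 = 155 → 9b.
Outer input = (K'⊕opad) ∥ inner = e0 1d c9 5c 5c 5c ∥ 9b.
Outer hash (tag): sum = 224+29+201+92+92+92+155 = 885; mod 256 = 117 → 75.

75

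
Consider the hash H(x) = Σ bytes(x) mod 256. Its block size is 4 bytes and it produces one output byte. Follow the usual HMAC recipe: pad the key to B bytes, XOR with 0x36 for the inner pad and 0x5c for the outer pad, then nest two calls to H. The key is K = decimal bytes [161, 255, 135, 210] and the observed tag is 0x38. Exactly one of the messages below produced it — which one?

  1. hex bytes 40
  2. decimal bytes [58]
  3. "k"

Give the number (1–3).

Key decimal bytes [161, 255, 135, 210] = a1 ff 87 d2 is exactly B = 4 bytes: K' = a1 ff 87 d2.
K' ⊕ ipad = 97 c9 b1 e4; K' ⊕ opad = fd a3 db 8e.
m1: inner = H(97 c9 b1 e4 40) = 35; tag = H(fd a3 db 8e 35) = 3e
m2: inner = H(97 c9 b1 e4 3a) = 2f; tag = H(fd a3 db 8e 2f) = 38 ← matches
m3: inner = H(97 c9 b1 e4 6b) = 60; tag = H(fd a3 db 8e 60) = 69

2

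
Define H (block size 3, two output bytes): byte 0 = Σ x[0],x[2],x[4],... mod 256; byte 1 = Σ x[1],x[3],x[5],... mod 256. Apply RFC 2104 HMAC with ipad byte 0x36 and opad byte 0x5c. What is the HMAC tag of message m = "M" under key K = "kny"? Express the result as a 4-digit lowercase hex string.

Key "kny" = 6b 6e 79 is exactly B = 3 bytes: K' = 6b 6e 79.
K' ⊕ ipad = 5d 58 4f.  K' ⊕ opad = 37 32 25.
Inner input = (K'⊕ipad) ∥ m = 5d 58 4f ∥ 4d.
Inner hash: even-index sum = 172 mod 256 = 172; odd-index sum = 165 mod 256 = 165 → ac a5.
Outer input = (K'⊕opad) ∥ inner = 37 32 25 ∥ ac a5.
Outer hash (tag): even-index sum = 257 mod 256 = 1; odd-index sum = 222 mod 256 = 222 → 01 de.

01de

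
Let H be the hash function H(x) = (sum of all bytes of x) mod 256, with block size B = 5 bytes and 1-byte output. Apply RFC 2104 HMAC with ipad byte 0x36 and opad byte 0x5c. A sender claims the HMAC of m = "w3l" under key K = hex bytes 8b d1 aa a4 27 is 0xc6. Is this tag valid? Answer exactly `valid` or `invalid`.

valid

Key hex bytes 8b d1 aa a4 27 is exactly B = 5 bytes: K' = 8b d1 aa a4 27.
K' ⊕ ipad = bd e7 9c 92 11; K' ⊕ opad = d7 8d f6 f8 7b.
Inner hash: sum = 189+231+156+146+17+119+51+108 = 1017; mod 256 = 249 → f9.
Outer hash (recomputed tag): sum = 215+141+246+248+123+249 = 1222; mod 256 = 198 → c6.
Recomputed tag = c6; claimed = c6 → match.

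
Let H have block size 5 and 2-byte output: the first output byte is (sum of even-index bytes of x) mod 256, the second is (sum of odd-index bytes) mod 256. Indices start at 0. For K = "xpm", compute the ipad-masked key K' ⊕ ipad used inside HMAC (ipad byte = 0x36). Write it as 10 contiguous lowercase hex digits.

Key "xpm" = 78 70 6d is 3 bytes ≤ B = 5; zero-pad to 5 bytes: K' = 78 70 6d 00 00.
XOR each byte with 0x36: 78⊕36=4e, 70⊕36=46, 6d⊕36=5b, 00⊕36=36, 00⊕36=36.

4e465b3636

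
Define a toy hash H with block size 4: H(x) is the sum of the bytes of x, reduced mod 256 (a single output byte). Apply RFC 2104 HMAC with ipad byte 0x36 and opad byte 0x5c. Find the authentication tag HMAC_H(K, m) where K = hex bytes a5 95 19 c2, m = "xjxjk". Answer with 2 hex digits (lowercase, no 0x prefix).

2d

Key hex bytes a5 95 19 c2 is exactly B = 4 bytes: K' = a5 95 19 c2.
K' ⊕ ipad = 93 a3 2f f4.  K' ⊕ opad = f9 c9 45 9e.
Inner input = (K'⊕ipad) ∥ m = 93 a3 2f f4 ∥ 78 6a 78 6a 6b.
Inner hash: sum = 147+163+47+244+120+106+120+106+107 = 1160; mod 256 = 136 → 88.
Outer input = (K'⊕opad) ∥ inner = f9 c9 45 9e ∥ 88.
Outer hash (tag): sum = 249+201+69+158+136 = 813; mod 256 = 45 → 2d.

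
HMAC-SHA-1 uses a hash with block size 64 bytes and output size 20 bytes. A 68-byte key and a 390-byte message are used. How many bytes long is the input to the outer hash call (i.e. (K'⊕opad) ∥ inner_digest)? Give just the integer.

84

Key is 68 > 64 bytes, so it is hashed to 20 bytes then zero-padded to 64: |K'| = 64.
Outer input = (K'⊕opad) ∥ H(inner) → 64 + 20 = 84 bytes.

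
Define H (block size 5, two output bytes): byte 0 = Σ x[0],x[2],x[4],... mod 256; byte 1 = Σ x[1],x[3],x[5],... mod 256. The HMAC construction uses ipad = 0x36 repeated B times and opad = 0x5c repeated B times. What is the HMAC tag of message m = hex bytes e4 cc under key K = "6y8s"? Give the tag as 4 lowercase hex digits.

a264

Key "6y8s" = 36 79 38 73 is 4 bytes ≤ B = 5; zero-pad to 5 bytes: K' = 36 79 38 73 00.
K' ⊕ ipad = 00 4f 0e 45 36.  K' ⊕ opad = 6a 25 64 2f 5c.
Inner input = (K'⊕ipad) ∥ m = 00 4f 0e 45 36 ∥ e4 cc.
Inner hash: even-index sum = 272 mod 256 = 16; odd-index sum = 376 mod 256 = 120 → 10 78.
Outer input = (K'⊕opad) ∥ inner = 6a 25 64 2f 5c ∥ 10 78.
Outer hash (tag): even-index sum = 418 mod 256 = 162; odd-index sum = 100 mod 256 = 100 → a2 64.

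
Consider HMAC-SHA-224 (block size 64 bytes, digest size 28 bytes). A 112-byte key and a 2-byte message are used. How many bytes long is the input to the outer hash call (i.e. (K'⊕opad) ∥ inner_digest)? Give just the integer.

Key is 112 > 64 bytes, so it is hashed to 28 bytes then zero-padded to 64: |K'| = 64.
Outer input = (K'⊕opad) ∥ H(inner) → 64 + 28 = 92 bytes.

92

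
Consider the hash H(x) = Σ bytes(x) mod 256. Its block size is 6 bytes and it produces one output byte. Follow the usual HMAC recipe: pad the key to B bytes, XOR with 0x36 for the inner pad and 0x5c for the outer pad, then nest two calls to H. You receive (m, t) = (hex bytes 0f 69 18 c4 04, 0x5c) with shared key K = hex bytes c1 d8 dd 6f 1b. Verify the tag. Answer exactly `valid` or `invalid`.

Key hex bytes c1 d8 dd 6f 1b is 5 bytes ≤ B = 6; zero-pad to 6 bytes: K' = c1 d8 dd 6f 1b 00.
K' ⊕ ipad = f7 ee eb 59 2d 36; K' ⊕ opad = 9d 84 81 33 47 5c.
Inner hash: sum = 247+238+235+89+45+54+15+105+24+196+4 = 1252; mod 256 = 228 → e4.
Outer hash (recomputed tag): sum = 157+132+129+51+71+92+228 = 860; mod 256 = 92 → 5c.
Recomputed tag = 5c; claimed = 5c → match.

valid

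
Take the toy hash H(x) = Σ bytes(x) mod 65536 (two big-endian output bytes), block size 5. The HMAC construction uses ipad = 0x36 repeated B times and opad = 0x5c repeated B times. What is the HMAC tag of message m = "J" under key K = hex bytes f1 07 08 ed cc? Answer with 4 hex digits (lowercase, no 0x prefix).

02f5

Key hex bytes f1 07 08 ed cc is exactly B = 5 bytes: K' = f1 07 08 ed cc.
K' ⊕ ipad = c7 31 3e db fa.  K' ⊕ opad = ad 5b 54 b1 90.
Inner input = (K'⊕ipad) ∥ m = c7 31 3e db fa ∥ 4a.
Inner hash: sum = 199+49+62+219+250+74 = 853 → 03 55.
Outer input = (K'⊕opad) ∥ inner = ad 5b 54 b1 90 ∥ 03 55.
Outer hash (tag): sum = 173+91+84+177+144+3+85 = 757 → 02 f5.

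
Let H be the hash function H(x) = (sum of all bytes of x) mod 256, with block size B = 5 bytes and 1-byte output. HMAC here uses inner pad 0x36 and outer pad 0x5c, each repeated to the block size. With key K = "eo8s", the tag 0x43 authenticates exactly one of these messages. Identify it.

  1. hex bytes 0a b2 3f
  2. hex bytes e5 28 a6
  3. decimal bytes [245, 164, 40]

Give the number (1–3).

Key "eo8s" = 65 6f 38 73 is 4 bytes ≤ B = 5; zero-pad to 5 bytes: K' = 65 6f 38 73 00.
K' ⊕ ipad = 53 59 0e 45 36; K' ⊕ opad = 39 33 64 2f 5c.
m1: inner = H(53 59 0e 45 36 0a b2 3f) = 30; tag = H(39 33 64 2f 5c 30) = 8b
m2: inner = H(53 59 0e 45 36 e5 28 a6) = e8; tag = H(39 33 64 2f 5c e8) = 43 ← matches
m3: inner = H(53 59 0e 45 36 f5 a4 28) = f6; tag = H(39 33 64 2f 5c f6) = 51

2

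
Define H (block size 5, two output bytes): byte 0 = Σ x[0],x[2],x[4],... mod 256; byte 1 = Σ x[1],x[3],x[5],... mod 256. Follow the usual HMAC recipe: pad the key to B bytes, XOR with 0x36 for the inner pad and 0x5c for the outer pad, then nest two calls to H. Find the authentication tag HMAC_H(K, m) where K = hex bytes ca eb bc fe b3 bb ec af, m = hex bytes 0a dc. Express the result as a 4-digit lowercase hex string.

Key hex bytes ca eb bc fe b3 bb ec af is 8 bytes > B = 5, so hash it first: H(key) = 25 53, then zero-pad to 5 bytes: K' = 25 53 00 00 00.
K' ⊕ ipad = 13 65 36 36 36.  K' ⊕ opad = 79 0f 5c 5c 5c.
Inner input = (K'⊕ipad) ∥ m = 13 65 36 36 36 ∥ 0a dc.
Inner hash: even-index sum = 347 mod 256 = 91; odd-index sum = 165 mod 256 = 165 → 5b a5.
Outer input = (K'⊕opad) ∥ inner = 79 0f 5c 5c 5c ∥ 5b a5.
Outer hash (tag): even-index sum = 470 mod 256 = 214; odd-index sum = 198 mod 256 = 198 → d6 c6.

d6c6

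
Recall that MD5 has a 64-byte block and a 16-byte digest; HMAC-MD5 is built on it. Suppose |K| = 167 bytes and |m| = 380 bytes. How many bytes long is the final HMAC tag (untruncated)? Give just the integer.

The tag is one MD5 digest: 16 bytes.

16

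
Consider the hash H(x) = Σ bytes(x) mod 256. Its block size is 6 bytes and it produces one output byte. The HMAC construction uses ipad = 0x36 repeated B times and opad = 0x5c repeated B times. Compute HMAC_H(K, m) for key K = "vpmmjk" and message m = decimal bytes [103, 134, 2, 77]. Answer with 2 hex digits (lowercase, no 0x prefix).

56

Key "vpmmjk" = 76 70 6d 6d 6a 6b is exactly B = 6 bytes: K' = 76 70 6d 6d 6a 6b.
K' ⊕ ipad = 40 46 5b 5b 5c 5d.  K' ⊕ opad = 2a 2c 31 31 36 37.
Inner input = (K'⊕ipad) ∥ m = 40 46 5b 5b 5c 5d ∥ 67 86 02 4d.
Inner hash: sum = 64+70+91+91+92+93+103+134+2+77 = 817; mod 256 = 49 → 31.
Outer input = (K'⊕opad) ∥ inner = 2a 2c 31 31 36 37 ∥ 31.
Outer hash (tag): sum = 42+44+49+49+54+55+49 = 342; mod 256 = 86 → 56.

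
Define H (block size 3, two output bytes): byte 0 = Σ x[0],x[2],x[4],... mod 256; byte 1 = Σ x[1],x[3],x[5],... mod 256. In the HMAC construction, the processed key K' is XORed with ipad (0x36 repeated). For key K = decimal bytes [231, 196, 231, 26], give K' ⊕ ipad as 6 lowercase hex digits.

f8e836

Key decimal bytes [231, 196, 231, 26] = e7 c4 e7 1a is 4 bytes > B = 3, so hash it first: H(key) = ce de, then zero-pad to 3 bytes: K' = ce de 00.
XOR each byte with 0x36: ce⊕36=f8, de⊕36=e8, 00⊕36=36.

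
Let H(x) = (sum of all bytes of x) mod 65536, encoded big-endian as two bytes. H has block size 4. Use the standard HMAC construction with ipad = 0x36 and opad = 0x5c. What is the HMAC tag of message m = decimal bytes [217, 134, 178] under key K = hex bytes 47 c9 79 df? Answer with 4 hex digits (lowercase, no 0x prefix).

0215

Key hex bytes 47 c9 79 df is exactly B = 4 bytes: K' = 47 c9 79 df.
K' ⊕ ipad = 71 ff 4f e9.  K' ⊕ opad = 1b 95 25 83.
Inner input = (K'⊕ipad) ∥ m = 71 ff 4f e9 ∥ d9 86 b2.
Inner hash: sum = 113+255+79+233+217+134+178 = 1209 → 04 b9.
Outer input = (K'⊕opad) ∥ inner = 1b 95 25 83 ∥ 04 b9.
Outer hash (tag): sum = 27+149+37+131+4+185 = 533 → 02 15.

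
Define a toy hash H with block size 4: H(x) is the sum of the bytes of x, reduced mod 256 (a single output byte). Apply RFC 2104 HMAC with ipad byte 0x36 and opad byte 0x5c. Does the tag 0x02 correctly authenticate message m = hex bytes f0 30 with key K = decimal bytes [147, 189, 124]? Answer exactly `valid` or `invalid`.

invalid

Key decimal bytes [147, 189, 124] = 93 bd 7c is 3 bytes ≤ B = 4; zero-pad to 4 bytes: K' = 93 bd 7c 00.
K' ⊕ ipad = a5 8b 4a 36; K' ⊕ opad = cf e1 20 5c.
Inner hash: sum = 165+139+74+54+240+48 = 720; mod 256 = 208 → d0.
Outer hash (recomputed tag): sum = 207+225+32+92+208 = 764; mod 256 = 252 → fc.
Recomputed tag = fc; claimed = 02 → mismatch.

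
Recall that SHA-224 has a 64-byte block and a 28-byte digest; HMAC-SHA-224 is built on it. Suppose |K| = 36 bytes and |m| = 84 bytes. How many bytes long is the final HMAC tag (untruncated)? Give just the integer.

The tag is one SHA-224 digest: 28 bytes.

28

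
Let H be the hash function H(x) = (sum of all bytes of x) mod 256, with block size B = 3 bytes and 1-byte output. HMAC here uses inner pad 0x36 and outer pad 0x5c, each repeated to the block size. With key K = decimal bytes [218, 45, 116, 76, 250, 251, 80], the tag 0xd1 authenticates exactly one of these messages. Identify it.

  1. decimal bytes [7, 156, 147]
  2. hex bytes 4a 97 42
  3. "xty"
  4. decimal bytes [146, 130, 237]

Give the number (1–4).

Key decimal bytes [218, 45, 116, 76, 250, 251, 80] = da 2d 74 4c fa fb 50 is 7 bytes > B = 3, so hash it first: H(key) = 0c, then zero-pad to 3 bytes: K' = 0c 00 00.
K' ⊕ ipad = 3a 36 36; K' ⊕ opad = 50 5c 5c.
m1: inner = H(3a 36 36 07 9c 93) = dc; tag = H(50 5c 5c dc) = e4
m2: inner = H(3a 36 36 4a 97 42) = c9; tag = H(50 5c 5c c9) = d1 ← matches
m3: inner = H(3a 36 36 78 74 79) = 0b; tag = H(50 5c 5c 0b) = 13
m4: inner = H(3a 36 36 92 82 ed) = a7; tag = H(50 5c 5c a7) = af

2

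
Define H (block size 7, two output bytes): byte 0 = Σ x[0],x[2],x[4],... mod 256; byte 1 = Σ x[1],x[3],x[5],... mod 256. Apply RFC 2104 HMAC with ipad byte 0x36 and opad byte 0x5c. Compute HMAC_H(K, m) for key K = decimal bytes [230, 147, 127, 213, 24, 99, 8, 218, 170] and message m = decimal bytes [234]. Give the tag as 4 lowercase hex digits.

706c

Key decimal bytes [230, 147, 127, 213, 24, 99, 8, 218, 170] = e6 93 7f d5 18 63 08 da aa is 9 bytes > B = 7, so hash it first: H(key) = 2f a5, then zero-pad to 7 bytes: K' = 2f a5 00 00 00 00 00.
K' ⊕ ipad = 19 93 36 36 36 36 36.  K' ⊕ opad = 73 f9 5c 5c 5c 5c 5c.
Inner input = (K'⊕ipad) ∥ m = 19 93 36 36 36 36 36 ∥ ea.
Inner hash: even-index sum = 187 mod 256 = 187; odd-index sum = 489 mod 256 = 233 → bb e9.
Outer input = (K'⊕opad) ∥ inner = 73 f9 5c 5c 5c 5c 5c ∥ bb e9.
Outer hash (tag): even-index sum = 624 mod 256 = 112; odd-index sum = 620 mod 256 = 108 → 70 6c.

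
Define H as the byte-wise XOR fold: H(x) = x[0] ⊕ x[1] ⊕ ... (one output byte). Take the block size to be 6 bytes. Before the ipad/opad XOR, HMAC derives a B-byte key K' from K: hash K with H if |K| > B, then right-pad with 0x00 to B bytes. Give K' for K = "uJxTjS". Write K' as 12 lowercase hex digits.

Key "uJxTjS" = 75 4a 78 54 6a 53 is exactly B = 6 bytes: K' = 75 4a 78 54 6a 53.

754a78546a53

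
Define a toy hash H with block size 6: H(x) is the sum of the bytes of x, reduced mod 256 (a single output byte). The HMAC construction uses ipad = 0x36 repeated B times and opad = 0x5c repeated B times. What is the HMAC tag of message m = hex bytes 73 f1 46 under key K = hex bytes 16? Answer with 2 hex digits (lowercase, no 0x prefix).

Key hex bytes 16 is 1 byte ≤ B = 6; zero-pad to 6 bytes: K' = 16 00 00 00 00 00.
K' ⊕ ipad = 20 36 36 36 36 36.  K' ⊕ opad = 4a 5c 5c 5c 5c 5c.
Inner input = (K'⊕ipad) ∥ m = 20 36 36 36 36 36 ∥ 73 f1 46.
Inner hash: sum = 32+54+54+54+54+54+115+241+70 = 728; mod 256 = 216 → d8.
Outer input = (K'⊕opad) ∥ inner = 4a 5c 5c 5c 5c 5c ∥ d8.
Outer hash (tag): sum = 74+92+92+92+92+92+216 = 750; mod 256 = 238 → ee.

ee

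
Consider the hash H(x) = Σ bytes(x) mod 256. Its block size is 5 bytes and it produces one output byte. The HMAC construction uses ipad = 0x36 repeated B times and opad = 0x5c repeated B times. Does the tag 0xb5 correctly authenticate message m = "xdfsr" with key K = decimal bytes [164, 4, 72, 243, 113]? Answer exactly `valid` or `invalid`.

valid

Key decimal bytes [164, 4, 72, 243, 113] = a4 04 48 f3 71 is exactly B = 5 bytes: K' = a4 04 48 f3 71.
K' ⊕ ipad = 92 32 7e c5 47; K' ⊕ opad = f8 58 14 af 2d.
Inner hash: sum = 146+50+126+197+71+120+100+102+115+114 = 1141; mod 256 = 117 → 75.
Outer hash (recomputed tag): sum = 248+88+20+175+45+117 = 693; mod 256 = 181 → b5.
Recomputed tag = b5; claimed = b5 → match.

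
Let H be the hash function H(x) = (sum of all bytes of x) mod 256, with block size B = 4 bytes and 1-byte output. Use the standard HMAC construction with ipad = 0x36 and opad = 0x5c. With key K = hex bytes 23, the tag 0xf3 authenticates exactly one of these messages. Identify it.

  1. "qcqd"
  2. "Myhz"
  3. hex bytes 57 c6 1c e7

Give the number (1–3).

Key hex bytes 23 is 1 byte ≤ B = 4; zero-pad to 4 bytes: K' = 23 00 00 00.
K' ⊕ ipad = 15 36 36 36; K' ⊕ opad = 7f 5c 5c 5c.
m1: inner = H(15 36 36 36 71 63 71 64) = 60; tag = H(7f 5c 5c 5c 60) = f3 ← matches
m2: inner = H(15 36 36 36 4d 79 68 7a) = 5f; tag = H(7f 5c 5c 5c 5f) = f2
m3: inner = H(15 36 36 36 57 c6 1c e7) = d7; tag = H(7f 5c 5c 5c d7) = 6a

1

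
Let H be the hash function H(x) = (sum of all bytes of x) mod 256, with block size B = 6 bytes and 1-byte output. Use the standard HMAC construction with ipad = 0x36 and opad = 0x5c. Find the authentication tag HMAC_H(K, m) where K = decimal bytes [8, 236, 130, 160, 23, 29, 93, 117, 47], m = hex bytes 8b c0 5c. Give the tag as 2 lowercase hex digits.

15

Key decimal bytes [8, 236, 130, 160, 23, 29, 93, 117, 47] = 08 ec 82 a0 17 1d 5d 75 2f is 9 bytes > B = 6, so hash it first: H(key) = 4b, then zero-pad to 6 bytes: K' = 4b 00 00 00 00 00.
K' ⊕ ipad = 7d 36 36 36 36 36.  K' ⊕ opad = 17 5c 5c 5c 5c 5c.
Inner input = (K'⊕ipad) ∥ m = 7d 36 36 36 36 36 ∥ 8b c0 5c.
Inner hash: sum = 125+54+54+54+54+54+139+192+92 = 818; mod 256 = 50 → 32.
Outer input = (K'⊕opad) ∥ inner = 17 5c 5c 5c 5c 5c ∥ 32.
Outer hash (tag): sum = 23+92+92+92+92+92+50 = 533; mod 256 = 21 → 15.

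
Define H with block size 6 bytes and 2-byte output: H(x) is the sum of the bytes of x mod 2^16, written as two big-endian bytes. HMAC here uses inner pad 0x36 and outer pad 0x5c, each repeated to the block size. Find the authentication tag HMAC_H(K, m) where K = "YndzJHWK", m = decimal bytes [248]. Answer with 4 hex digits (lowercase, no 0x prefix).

Key "YndzJHWK" = 59 6e 64 7a 4a 48 57 4b is 8 bytes > B = 6, so hash it first: H(key) = 02 d9, then zero-pad to 6 bytes: K' = 02 d9 00 00 00 00.
K' ⊕ ipad = 34 ef 36 36 36 36.  K' ⊕ opad = 5e 85 5c 5c 5c 5c.
Inner input = (K'⊕ipad) ∥ m = 34 ef 36 36 36 36 ∥ f8.
Inner hash: sum = 52+239+54+54+54+54+248 = 755 → 02 f3.
Outer input = (K'⊕opad) ∥ inner = 5e 85 5c 5c 5c 5c ∥ 02 f3.
Outer hash (tag): sum = 94+133+92+92+92+92+2+243 = 840 → 03 48.

0348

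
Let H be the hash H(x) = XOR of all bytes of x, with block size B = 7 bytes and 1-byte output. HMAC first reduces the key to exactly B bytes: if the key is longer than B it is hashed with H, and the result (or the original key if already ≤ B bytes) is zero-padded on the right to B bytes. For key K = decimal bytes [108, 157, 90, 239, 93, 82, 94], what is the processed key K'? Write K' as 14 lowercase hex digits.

6c9d5aef5d525e

Key decimal bytes [108, 157, 90, 239, 93, 82, 94] = 6c 9d 5a ef 5d 52 5e is exactly B = 7 bytes: K' = 6c 9d 5a ef 5d 52 5e.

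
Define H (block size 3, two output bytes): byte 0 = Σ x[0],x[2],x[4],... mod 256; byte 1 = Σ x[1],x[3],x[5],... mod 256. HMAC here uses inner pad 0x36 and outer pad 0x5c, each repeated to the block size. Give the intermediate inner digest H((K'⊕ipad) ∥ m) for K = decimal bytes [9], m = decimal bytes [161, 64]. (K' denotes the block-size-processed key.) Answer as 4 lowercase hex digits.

b5d7

Key decimal bytes [9] = 09 is 1 byte ≤ B = 3; zero-pad to 3 bytes: K' = 09 00 00.
K' ⊕ ipad = 3f 36 36.
Inner input = 3f 36 36 ∥ a1 40.
Inner hash: even-index sum = 181 mod 256 = 181; odd-index sum = 215 mod 256 = 215 → b5 d7.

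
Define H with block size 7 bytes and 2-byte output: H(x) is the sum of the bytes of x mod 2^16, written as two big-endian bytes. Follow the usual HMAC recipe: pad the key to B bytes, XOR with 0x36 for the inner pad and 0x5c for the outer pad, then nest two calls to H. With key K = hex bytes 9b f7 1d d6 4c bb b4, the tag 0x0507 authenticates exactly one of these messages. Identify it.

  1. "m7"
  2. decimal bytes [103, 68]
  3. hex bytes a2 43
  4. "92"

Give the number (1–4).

3

Key hex bytes 9b f7 1d d6 4c bb b4 is exactly B = 7 bytes: K' = 9b f7 1d d6 4c bb b4.
K' ⊕ ipad = ad c1 2b e0 7a 8d 82; K' ⊕ opad = c7 ab 41 8a 10 e7 e8.
m1: inner = H(ad c1 2b e0 7a 8d 82 6d 37) = 04 a6; tag = H(c7 ab 41 8a 10 e7 e8 04 a6) = 04c6
m2: inner = H(ad c1 2b e0 7a 8d 82 67 44) = 04 ad; tag = H(c7 ab 41 8a 10 e7 e8 04 ad) = 04cd
m3: inner = H(ad c1 2b e0 7a 8d 82 a2 43) = 04 e7; tag = H(c7 ab 41 8a 10 e7 e8 04 e7) = 0507 ← matches
m4: inner = H(ad c1 2b e0 7a 8d 82 39 32) = 04 6d; tag = H(c7 ab 41 8a 10 e7 e8 04 6d) = 048d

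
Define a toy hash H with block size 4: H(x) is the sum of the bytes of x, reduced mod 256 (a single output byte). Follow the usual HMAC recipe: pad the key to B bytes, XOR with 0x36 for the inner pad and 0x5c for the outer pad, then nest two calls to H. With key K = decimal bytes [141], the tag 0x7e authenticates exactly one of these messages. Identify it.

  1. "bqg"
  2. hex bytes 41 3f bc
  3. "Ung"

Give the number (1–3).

2

Key decimal bytes [141] = 8d is 1 byte ≤ B = 4; zero-pad to 4 bytes: K' = 8d 00 00 00.
K' ⊕ ipad = bb 36 36 36; K' ⊕ opad = d1 5c 5c 5c.
m1: inner = H(bb 36 36 36 62 71 67) = 97; tag = H(d1 5c 5c 5c 97) = 7c
m2: inner = H(bb 36 36 36 41 3f bc) = 99; tag = H(d1 5c 5c 5c 99) = 7e ← matches
m3: inner = H(bb 36 36 36 55 6e 67) = 87; tag = H(d1 5c 5c 5c 87) = 6c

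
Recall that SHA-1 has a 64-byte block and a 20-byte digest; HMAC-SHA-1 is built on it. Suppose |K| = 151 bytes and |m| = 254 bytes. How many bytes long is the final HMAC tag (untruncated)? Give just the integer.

The tag is one SHA-1 digest: 20 bytes.

20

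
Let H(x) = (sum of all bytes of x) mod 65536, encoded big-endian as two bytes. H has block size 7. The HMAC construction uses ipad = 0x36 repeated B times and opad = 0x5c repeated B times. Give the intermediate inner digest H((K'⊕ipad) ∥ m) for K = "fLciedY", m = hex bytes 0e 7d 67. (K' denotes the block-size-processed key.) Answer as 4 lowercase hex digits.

Key "fLciedY" = 66 4c 63 69 65 64 59 is exactly B = 7 bytes: K' = 66 4c 63 69 65 64 59.
K' ⊕ ipad = 50 7a 55 5f 53 52 6f.
Inner input = 50 7a 55 5f 53 52 6f ∥ 0e 7d 67.
Inner hash: sum = 80+122+85+95+83+82+111+14+125+103 = 900 → 03 84.

0384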